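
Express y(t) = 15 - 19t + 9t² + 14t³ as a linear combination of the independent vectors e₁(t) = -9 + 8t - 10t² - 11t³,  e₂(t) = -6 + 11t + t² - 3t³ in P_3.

y = -e₁ - e₂

Take coordinate vectors relative to {1, t, …, t³}.
Solve the system with e₁, e₂ as columns and y as the right-hand side.
Back-substitution yields (c₁, c₂) = (-1, -1).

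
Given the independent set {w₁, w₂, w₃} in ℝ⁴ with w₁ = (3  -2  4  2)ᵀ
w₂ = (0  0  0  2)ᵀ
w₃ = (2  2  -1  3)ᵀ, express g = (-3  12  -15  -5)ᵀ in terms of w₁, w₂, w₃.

Set up the augmented matrix [w₁ | w₂ | w₃ | g] and row-reduce.
The system has the unique solution (a₁, a₂, a₃) = (-3, -4, 3).

g = -3w₁ - 4w₂ + 3w₃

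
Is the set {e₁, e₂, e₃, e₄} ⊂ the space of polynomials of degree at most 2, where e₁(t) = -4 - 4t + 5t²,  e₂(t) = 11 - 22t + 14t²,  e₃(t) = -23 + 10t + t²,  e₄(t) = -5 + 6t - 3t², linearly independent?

Take coordinates with respect to the standard basis {1, t, t²}.
There are 4 vectors in a 3-dimensional space, so they cannot be linearly independent.

linearly dependent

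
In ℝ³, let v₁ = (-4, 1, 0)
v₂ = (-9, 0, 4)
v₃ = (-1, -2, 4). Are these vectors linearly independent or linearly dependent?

linearly dependent

The matrix [v₁|v₂|v₃] has determinant 0.
A zero determinant means the columns are linearly dependent.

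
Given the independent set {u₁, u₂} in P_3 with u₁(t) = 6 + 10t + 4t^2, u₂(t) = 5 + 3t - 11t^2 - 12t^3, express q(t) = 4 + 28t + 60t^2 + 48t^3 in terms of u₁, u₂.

Identify each element with its coordinate vector in ℝ⁴ via {1, t, …, t^3}.
Solve the system with u₁, u₂ as columns and q as the right-hand side.
The system has the unique solution (c₁, c₂) = (4, -4).

q = 4u₁ - 4u₂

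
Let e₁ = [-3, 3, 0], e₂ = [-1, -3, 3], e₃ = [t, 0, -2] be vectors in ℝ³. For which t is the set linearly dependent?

The vectors are dependent exactly when the determinant of the matrix with rows e₁, e₂, e₃ vanishes.
Expanding, det = 9*t - 24.
This vanishes exactly when t = 8/3.

t = 8/3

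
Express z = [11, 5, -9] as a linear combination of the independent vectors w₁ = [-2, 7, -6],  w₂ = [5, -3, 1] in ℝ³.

Since w₁, w₂ are independent, the coefficients expressing z are uniquely determined by a linear system.
The system has the unique solution (a₁, a₂) = (2, 3).

z = 2w₁ + 3w₂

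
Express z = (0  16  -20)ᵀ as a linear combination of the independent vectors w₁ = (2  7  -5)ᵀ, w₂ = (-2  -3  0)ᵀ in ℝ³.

z = 4w₁ + 4w₂

Write z = c₁w₁ + c₂w₂ and equate components.
The system has the unique solution (c₁, c₂) = (4, 4).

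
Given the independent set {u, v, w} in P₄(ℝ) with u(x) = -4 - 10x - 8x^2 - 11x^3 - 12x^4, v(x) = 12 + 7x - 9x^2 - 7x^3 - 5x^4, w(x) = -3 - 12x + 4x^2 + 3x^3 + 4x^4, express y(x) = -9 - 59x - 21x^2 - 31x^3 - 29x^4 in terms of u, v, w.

y = 3u + v + 3w

Identify each element with its coordinate vector in ℝ⁵ via {1, x, …, x^4}.
Solve the system with u, v, w as columns and y as the right-hand side.
The system has the unique solution (c₁, c₂, c₃) = (3, 1, 3).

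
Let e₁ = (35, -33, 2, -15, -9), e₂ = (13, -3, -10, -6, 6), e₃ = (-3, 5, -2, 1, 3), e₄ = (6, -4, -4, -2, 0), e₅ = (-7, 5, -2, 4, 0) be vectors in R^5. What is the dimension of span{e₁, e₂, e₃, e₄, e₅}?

Row-reduce the 5×5 matrix with these as rows.
Reduction leaves 3 leading entries, giving rank 3.

dim = 3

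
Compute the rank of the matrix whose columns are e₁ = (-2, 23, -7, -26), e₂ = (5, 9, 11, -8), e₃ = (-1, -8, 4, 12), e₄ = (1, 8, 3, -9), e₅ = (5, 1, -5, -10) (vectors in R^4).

Form the matrix with e₁, e₂, e₃, e₄, e₅ as columns and reduce.
Exactly 4 pivots survive; hence the rank is 4.
(With 5 elements in a 4-dimensional space the rank is at most 4.)

rank 4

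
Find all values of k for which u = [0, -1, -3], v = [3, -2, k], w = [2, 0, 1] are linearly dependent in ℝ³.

k = -9/2

The set is linearly dependent precisely when det[u; v; w] = 0.
Cofactor expansion gives det = -2*k - 9.
Setting this to zero gives k = -9/2.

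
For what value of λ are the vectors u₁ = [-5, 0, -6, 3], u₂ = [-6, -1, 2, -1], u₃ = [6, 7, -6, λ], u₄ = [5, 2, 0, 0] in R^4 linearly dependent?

Dependence holds iff the 4×4 matrix [u₁ u₂ u₃ u₄] is singular.
The determinant works out to 186 - 62*λ.
Solving 186 - 62*λ = 0 yields λ = 3.

λ = 3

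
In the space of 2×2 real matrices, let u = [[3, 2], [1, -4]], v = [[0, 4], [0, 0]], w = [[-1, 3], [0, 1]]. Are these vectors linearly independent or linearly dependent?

Take coordinates with respect to the standard basis {E₁₁, E₁₂, E₂₁, E₂₂}.
Place the vectors as rows of a 3×4 matrix and reduce to echelon form.
The reduction yields 3 nonzero rows, so the rank is 3.
Since rank = 3 (the number of vectors), the set is linearly independent.

linearly independent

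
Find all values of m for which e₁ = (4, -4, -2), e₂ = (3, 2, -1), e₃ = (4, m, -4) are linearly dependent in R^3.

m = -24

Dependence holds iff the 3×3 matrix [e₁ e₂ e₃] is singular.
Cofactor expansion gives det = -2*m - 48.
Setting this to zero gives m = -24.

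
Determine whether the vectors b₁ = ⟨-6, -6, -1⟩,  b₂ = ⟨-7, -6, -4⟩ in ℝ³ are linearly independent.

linearly independent

Row-reduce the matrix whose columns are b₁, b₂.
The reduction yields 2 nonzero rows, so the rank is 2.
Since rank = 2 (the number of vectors), the set is linearly independent.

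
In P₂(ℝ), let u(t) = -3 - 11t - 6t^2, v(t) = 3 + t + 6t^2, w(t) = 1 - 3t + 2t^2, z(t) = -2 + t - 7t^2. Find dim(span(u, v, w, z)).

3

Represent each element by its coordinate vector in ℝ³.
Row-reduce the 4×3 matrix with these as rows.
The echelon form has 3 nonzero rows, so the rank is 3.
(With 4 elements in a 3-dimensional space the rank is at most 3.)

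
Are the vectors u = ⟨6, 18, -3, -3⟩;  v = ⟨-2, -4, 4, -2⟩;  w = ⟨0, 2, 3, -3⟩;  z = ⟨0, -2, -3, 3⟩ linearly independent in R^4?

Row-reduce the matrix whose columns are u, v, w, z.
The reduction yields 2 nonzero rows, so the rank is 2.
Since rank 2 < 4, the set is linearly dependent.
Indeed u + 3v - 3w = 0.

linearly dependent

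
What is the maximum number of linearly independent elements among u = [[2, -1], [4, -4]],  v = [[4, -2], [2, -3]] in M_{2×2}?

Represent each element by its coordinate vector in ℝ⁴.
Row-reduce the 2×4 matrix with these as rows.
Exactly 2 pivots survive; hence the rank is 2.

2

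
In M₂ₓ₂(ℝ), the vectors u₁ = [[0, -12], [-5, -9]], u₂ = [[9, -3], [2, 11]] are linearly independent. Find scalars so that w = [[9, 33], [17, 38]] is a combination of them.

Take coordinate vectors relative to {E₁₁, E₁₂, E₂₁, E₂₂}.
Set up the augmented matrix [u₁ | u₂ | w] and row-reduce.
The system has the unique solution (c₁, c₂) = (-3, 1).

w = -3u₁ + u₂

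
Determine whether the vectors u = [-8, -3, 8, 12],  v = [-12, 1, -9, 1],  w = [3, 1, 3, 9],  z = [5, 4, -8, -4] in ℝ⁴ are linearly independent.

linearly independent

Place the vectors as rows of a 4×4 matrix and reduce to echelon form.
The reduction yields 4 nonzero rows, so the rank is 4.
Since rank = 4 (the number of vectors), the set is linearly independent.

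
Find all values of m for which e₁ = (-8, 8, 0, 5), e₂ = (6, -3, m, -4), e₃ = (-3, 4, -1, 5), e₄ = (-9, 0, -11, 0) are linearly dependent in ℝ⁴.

The set is linearly dependent precisely when det[e₁; e₂; e₃; e₄] = 0.
The determinant works out to 180*m - 1000.
This vanishes exactly when m = 50/9.

m = 50/9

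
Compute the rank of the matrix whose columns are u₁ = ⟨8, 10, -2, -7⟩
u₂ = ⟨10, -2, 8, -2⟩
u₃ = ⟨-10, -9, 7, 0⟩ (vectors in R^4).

3

Row-reduce the 3×4 matrix with these as rows.
Exactly 3 pivots survive; hence the rank is 3.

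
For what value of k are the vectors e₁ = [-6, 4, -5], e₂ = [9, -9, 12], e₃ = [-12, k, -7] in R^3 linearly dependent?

k = 6

Place the vectors as rows of a 3×3 matrix; dependence ⇔ determinant zero.
Cofactor expansion gives det = 27*k - 162.
Setting this to zero gives k = 6.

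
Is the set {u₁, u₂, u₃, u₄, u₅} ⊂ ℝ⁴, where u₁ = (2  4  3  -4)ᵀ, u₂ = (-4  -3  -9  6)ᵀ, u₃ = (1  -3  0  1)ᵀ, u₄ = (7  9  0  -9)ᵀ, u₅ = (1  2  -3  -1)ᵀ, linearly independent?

There are 5 vectors in a 4-dimensional space, so they cannot be linearly independent.

linearly dependent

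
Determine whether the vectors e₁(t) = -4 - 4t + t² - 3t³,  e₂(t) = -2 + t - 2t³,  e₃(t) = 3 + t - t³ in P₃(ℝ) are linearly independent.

linearly independent

Take coordinates with respect to the standard basis {1, t, …, t³}.
Place the vectors as rows of a 3×4 matrix and reduce to echelon form.
The reduction yields 3 nonzero rows, so the rank is 3.
Since rank = 3 (the number of vectors), the set is linearly independent.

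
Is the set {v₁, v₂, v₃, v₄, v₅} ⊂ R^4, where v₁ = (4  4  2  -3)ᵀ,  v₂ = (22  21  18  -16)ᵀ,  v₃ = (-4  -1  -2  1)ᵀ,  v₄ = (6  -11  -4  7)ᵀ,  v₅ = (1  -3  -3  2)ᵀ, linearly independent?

linearly dependent

There are 5 vectors in a 4-dimensional space, so they cannot be linearly independent.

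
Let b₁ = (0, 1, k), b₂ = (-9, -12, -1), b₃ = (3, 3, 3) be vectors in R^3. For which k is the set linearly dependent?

Dependence holds iff the 3×3 matrix [b₁ b₂ b₃] is singular.
The determinant works out to 9*k + 24.
This vanishes exactly when k = -8/3.

k = -8/3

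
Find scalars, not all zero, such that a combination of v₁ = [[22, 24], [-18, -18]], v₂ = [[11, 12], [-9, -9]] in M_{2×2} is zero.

v₁ - 2v₂ = 0

Pass to coordinate vectors relative to the basis {E₁₁, E₁₂, E₂₁, E₂₂}.
Write the vectors as columns of a matrix and find a nonzero vector in its null space.
One solution (up to scaling) is (1, -2).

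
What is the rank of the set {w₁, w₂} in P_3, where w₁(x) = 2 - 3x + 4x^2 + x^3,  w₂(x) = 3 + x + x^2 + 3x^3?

2

Pass to coordinate vectors with respect to the basis {1, x, …, x^3}.
Apply Gaussian elimination to the matrix whose rows are w₁, w₂.
The echelon form has 2 nonzero rows, so the rank is 2.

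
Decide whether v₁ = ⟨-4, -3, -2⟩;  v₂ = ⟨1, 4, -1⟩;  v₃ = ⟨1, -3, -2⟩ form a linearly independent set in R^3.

linearly independent

Row-reduce the matrix whose columns are v₁, v₂, v₃.
The reduction yields 3 nonzero rows, so the rank is 3.
Since rank = 3 (the number of vectors), the set is linearly independent.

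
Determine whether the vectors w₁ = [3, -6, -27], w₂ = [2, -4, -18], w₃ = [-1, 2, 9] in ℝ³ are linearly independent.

One vector is a scalar multiple of another, so the set is dependent.

linearly dependent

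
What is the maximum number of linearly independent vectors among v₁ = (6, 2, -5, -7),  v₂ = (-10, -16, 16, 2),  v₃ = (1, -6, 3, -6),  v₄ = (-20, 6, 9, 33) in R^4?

2

Row-reduce the 4×4 matrix with these as rows.
Exactly 2 pivots survive; hence the rank is 2.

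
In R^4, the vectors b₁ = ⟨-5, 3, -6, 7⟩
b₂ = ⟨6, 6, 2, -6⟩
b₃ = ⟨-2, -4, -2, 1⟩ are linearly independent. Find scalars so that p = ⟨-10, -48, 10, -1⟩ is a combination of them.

p = -4b₁ - 4b₂ + 3b₃

Since b₁, b₂, b₃ are independent, the coefficients expressing p are uniquely determined by a linear system.
The system has the unique solution (c₁, c₂, c₃) = (-4, -4, 3).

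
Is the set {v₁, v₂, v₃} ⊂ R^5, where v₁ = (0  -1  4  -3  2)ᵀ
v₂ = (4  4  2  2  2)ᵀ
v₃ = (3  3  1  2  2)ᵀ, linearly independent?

linearly independent

Place the vectors as rows of a 3×5 matrix and reduce to echelon form.
The reduction yields 3 nonzero rows, so the rank is 3.
Since rank = 3 (the number of vectors), the set is linearly independent.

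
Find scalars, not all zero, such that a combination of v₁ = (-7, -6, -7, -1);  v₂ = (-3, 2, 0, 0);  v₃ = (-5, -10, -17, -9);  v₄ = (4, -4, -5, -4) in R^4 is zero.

Write the vectors as columns of a matrix and find a nonzero vector in its null space.
A generator of the null space is (1, 2, -1, 2).

v₁ + 2v₂ - v₃ + 2v₄ = 0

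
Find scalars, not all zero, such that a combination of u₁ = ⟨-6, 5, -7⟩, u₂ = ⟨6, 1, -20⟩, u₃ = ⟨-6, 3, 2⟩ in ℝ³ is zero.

2u₁ - u₂ - 3u₃ = 0

Solve the homogeneous system with u₁, u₂, u₃ as columns by row-reducing the coefficient matrix.
A generator of the null space is (2, -1, -3).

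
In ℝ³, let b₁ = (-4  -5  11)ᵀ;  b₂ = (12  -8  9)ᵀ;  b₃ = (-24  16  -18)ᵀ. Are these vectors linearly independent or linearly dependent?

One vector is a scalar multiple of another, so the set is dependent.

linearly dependent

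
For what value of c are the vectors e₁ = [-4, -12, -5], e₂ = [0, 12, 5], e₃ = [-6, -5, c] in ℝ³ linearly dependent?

c = -25/12

The set is linearly dependent precisely when det[e₁; e₂; e₃] = 0.
The determinant works out to -48*c - 100.
This vanishes exactly when c = -25/12.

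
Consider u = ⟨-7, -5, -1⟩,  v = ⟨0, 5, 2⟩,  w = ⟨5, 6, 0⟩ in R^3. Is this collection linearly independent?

linearly independent

Place the vectors as rows of a 3×3 matrix and reduce to echelon form.
The reduction yields 3 nonzero rows, so the rank is 3.
Since rank = 3 (the number of vectors), the set is linearly independent.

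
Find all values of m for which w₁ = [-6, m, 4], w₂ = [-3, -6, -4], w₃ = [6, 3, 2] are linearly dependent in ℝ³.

m = 6

The vectors are dependent exactly when the determinant of the matrix with rows w₁, w₂, w₃ vanishes.
The determinant works out to 108 - 18*m.
This vanishes exactly when m = 6.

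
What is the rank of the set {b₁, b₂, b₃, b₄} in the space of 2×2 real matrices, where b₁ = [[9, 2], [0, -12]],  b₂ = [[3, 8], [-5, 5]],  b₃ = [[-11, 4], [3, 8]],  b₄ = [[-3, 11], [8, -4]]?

rank 4

Use coordinates relative to {E₁₁, E₁₂, E₂₁, E₂₂}.
Put the 4×4 matrix [b₁|b₂|b₃|b₄] into echelon form.
There are 4 pivot columns, so rank = 4.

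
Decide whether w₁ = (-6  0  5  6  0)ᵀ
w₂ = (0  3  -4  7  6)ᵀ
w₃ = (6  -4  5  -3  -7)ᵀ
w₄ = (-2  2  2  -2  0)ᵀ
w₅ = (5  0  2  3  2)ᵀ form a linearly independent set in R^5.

linearly independent

Place the vectors as rows of a 5×5 matrix and reduce to echelon form.
The reduction yields 5 nonzero rows, so the rank is 5.
Since rank = 5 (the number of vectors), the set is linearly independent.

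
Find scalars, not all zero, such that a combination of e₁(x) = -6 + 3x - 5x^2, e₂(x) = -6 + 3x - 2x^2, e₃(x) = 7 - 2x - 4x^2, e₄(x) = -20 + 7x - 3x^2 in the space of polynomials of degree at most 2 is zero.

3e₁ - 2e₂ - 2e₃ - e₄ = 0

Take coordinates with respect to {1, x, x^2}.
Write the vectors as columns of a matrix and find a nonzero vector in its null space.
A generator of the null space is (3, -2, -2, -1).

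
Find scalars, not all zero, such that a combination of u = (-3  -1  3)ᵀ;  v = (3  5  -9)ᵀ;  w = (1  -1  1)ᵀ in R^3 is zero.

2u + v + 3w = 0

Write the vectors as columns of a matrix and find a nonzero vector in its null space.
The free variable yields coefficients (2, 1, 3) (any nonzero multiple also works).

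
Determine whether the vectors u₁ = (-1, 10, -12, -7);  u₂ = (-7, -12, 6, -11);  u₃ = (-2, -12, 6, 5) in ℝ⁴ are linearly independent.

linearly independent

Row-reduce the matrix whose columns are u₁, u₂, u₃.
The reduction yields 3 nonzero rows, so the rank is 3.
Since rank = 3 (the number of vectors), the set is linearly independent.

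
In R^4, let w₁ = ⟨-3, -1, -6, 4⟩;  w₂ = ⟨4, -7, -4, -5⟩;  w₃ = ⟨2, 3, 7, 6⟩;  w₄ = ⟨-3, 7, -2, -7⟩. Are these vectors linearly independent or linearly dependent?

linearly independent

Form the 4×4 matrix with these as columns; its determinant is 1743.
A nonzero determinant means the columns are linearly independent.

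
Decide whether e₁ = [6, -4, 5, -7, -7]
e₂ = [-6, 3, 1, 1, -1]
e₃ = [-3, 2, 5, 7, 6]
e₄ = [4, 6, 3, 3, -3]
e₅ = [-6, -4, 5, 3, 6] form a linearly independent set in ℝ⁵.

linearly independent

The matrix [e₁|e₂|e₃|e₄|e₅] has determinant -2768.
A nonzero determinant means the columns are linearly independent.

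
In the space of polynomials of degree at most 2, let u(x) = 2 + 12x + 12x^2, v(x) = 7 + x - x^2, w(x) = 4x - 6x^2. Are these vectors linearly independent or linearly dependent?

Write each element as a coordinate vector in ℝ³ using {1, x, x^2}.
Form the 3×3 matrix with these as columns; its determinant is 836.
A nonzero determinant means the columns are linearly independent.

linearly independent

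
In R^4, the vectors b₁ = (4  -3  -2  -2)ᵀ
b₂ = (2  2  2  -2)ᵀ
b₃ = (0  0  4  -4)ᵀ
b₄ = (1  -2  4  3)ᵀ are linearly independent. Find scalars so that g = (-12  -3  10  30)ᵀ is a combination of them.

g = -3b₁ - 2b₂ - 2b₃ + 4b₄

Set up the augmented matrix [b₁ | b₂ | b₃ | b₄ | g] and row-reduce.
Back-substitution yields (a₁, …, a₄) = (-3, -2, -2, 4).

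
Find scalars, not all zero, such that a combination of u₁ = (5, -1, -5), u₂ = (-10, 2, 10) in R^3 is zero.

Solve the homogeneous system with u₁, u₂ as columns by row-reducing the coefficient matrix.
One solution (up to scaling) is (2, 1).

2u₁ + u₂ = 0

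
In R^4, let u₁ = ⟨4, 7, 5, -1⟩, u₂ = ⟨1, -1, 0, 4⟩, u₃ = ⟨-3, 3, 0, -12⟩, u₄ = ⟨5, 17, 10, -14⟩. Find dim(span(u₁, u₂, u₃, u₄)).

2

Form the matrix with u₁, u₂, u₃, u₄ as columns and reduce.
The echelon form has 2 nonzero rows, so the rank is 2.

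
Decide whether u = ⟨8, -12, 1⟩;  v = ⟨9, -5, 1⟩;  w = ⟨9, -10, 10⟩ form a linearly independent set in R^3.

linearly independent

The matrix [u|v|w] has determinant 607.
A nonzero determinant means the columns are linearly independent.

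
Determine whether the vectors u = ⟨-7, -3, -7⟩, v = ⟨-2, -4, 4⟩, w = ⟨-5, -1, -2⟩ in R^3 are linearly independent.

linearly independent

Form the 3×3 matrix with these as columns; its determinant is 114.
A nonzero determinant means the columns are linearly independent.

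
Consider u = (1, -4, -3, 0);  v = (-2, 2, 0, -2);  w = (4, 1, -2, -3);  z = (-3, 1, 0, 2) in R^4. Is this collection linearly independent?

Row-reduce the matrix whose columns are u, v, w, z.
The reduction yields 4 nonzero rows, so the rank is 4.
Since rank = 4 (the number of vectors), the set is linearly independent.

linearly independent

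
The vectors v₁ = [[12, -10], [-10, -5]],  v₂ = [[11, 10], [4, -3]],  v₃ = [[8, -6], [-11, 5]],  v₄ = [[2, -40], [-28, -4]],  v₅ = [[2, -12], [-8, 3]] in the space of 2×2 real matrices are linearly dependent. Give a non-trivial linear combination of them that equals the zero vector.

2v₁ - 2v₂ - v₄ = 0

Take coordinates with respect to {E₁₁, E₁₂, E₂₁, E₂₂}.
Solve the homogeneous system with v₁, v₂, v₃, v₄, v₅ as columns by row-reducing the coefficient matrix.
The free variable yields coefficients (2, -2, 0, -1, 0) (any nonzero multiple also works).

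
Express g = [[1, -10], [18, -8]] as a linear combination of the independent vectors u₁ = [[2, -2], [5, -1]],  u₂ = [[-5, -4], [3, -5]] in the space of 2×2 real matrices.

g = 3u₁ + u₂

Take coordinate vectors relative to {E₁₁, E₁₂, E₂₁, E₂₂}.
Since u₁, u₂ are independent, the coefficients expressing g are uniquely determined by a linear system.
Row-reducing the augmented matrix gives the unique coefficients (c₁, c₂) = (3, 1).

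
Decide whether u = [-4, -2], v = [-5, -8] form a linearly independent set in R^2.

linearly independent

Place the vectors as rows of a 2×2 matrix and reduce to echelon form.
The reduction yields 2 nonzero rows, so the rank is 2.
Since rank = 2 (the number of vectors), the set is linearly independent.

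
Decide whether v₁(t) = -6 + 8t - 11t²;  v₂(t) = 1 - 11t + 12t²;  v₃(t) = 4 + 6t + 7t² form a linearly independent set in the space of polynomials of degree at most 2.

linearly independent

Write each element as a coordinate vector in ℝ³ using {1, t, t²}.
Place the vectors as rows of a 3×3 matrix and reduce to echelon form.
The reduction yields 3 nonzero rows, so the rank is 3.
Since rank = 3 (the number of vectors), the set is linearly independent.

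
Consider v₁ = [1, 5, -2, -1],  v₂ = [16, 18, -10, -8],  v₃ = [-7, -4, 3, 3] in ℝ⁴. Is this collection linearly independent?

linearly dependent

Place the vectors as rows of a 3×4 matrix and reduce to echelon form.
The reduction yields 2 nonzero rows, so the rank is 2.
Since rank 2 < 3, the set is linearly dependent.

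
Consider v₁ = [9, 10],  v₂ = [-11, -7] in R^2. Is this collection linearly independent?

Place the vectors as rows of a 2×2 matrix and reduce to echelon form.
The reduction yields 2 nonzero rows, so the rank is 2.
Since rank = 2 (the number of vectors), the set is linearly independent.

linearly independent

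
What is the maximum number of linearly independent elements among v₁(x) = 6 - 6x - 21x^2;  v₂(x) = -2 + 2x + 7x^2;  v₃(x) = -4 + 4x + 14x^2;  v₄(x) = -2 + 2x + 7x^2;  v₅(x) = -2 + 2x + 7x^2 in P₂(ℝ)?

1

Represent each element by its coordinate vector in ℝ³.
Apply Gaussian elimination to the matrix whose rows are v₁, v₂, v₃, v₄, v₅.
The echelon form has 1 nonzero row, so the rank is 1.
(With 5 elements in a 3-dimensional space the rank is at most 3.)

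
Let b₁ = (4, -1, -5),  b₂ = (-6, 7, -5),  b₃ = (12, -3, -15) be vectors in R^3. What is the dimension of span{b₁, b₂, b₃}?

Put the 3×3 matrix [b₁|b₂|b₃] into echelon form.
The echelon form has 2 nonzero rows, so the rank is 2.

2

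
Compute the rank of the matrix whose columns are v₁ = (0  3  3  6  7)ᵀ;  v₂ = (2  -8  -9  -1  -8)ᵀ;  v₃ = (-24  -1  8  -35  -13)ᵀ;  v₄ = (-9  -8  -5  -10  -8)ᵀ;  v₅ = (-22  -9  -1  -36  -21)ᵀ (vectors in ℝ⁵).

Row-reduce the 5×5 matrix with these as rows.
Exactly 3 pivots survive; hence the rank is 3.

3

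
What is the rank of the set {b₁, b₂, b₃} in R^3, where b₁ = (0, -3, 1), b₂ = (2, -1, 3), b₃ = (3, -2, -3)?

3

Apply Gaussian elimination to the matrix whose rows are b₁, b₂, b₃.
The echelon form has 3 nonzero rows, so the rank is 3.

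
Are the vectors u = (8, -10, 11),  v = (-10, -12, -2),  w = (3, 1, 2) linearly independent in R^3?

linearly independent

Place the vectors as rows of a 3×3 matrix and reduce to echelon form.
The reduction yields 3 nonzero rows, so the rank is 3.
Since rank = 3 (the number of vectors), the set is linearly independent.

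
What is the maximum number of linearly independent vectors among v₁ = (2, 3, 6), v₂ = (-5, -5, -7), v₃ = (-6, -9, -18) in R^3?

Put the 3×3 matrix [v₁|v₂|v₃] into echelon form.
There are 2 pivot columns, so rank = 2.

2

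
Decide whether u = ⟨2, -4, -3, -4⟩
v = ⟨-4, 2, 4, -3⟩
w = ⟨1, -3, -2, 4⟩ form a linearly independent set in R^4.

Row-reduce the matrix whose columns are u, v, w.
The reduction yields 3 nonzero rows, so the rank is 3.
Since rank = 3 (the number of vectors), the set is linearly independent.

linearly independent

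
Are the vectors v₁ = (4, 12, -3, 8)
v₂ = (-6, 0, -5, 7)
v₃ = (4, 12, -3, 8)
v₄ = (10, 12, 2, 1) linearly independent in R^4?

Place the vectors as rows of a 4×4 matrix and reduce to echelon form.
The reduction yields 2 nonzero rows, so the rank is 2.
Since rank 2 < 4, the set is linearly dependent.
Indeed v₁ - v₃ = 0.

linearly dependent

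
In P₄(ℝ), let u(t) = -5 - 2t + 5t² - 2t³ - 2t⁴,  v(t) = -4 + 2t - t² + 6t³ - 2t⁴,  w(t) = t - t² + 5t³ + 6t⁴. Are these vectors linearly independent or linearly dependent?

Take coordinates with respect to the standard basis {1, t, …, t⁴}.
Place the vectors as rows of a 3×5 matrix and reduce to echelon form.
The reduction yields 3 nonzero rows, so the rank is 3.
Since rank = 3 (the number of vectors), the set is linearly independent.

linearly independent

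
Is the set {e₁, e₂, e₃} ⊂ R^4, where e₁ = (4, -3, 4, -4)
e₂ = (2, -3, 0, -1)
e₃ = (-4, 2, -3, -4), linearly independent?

linearly independent

Row-reduce the matrix whose columns are e₁, e₂, e₃.
The reduction yields 3 nonzero rows, so the rank is 3.
Since rank = 3 (the number of vectors), the set is linearly independent.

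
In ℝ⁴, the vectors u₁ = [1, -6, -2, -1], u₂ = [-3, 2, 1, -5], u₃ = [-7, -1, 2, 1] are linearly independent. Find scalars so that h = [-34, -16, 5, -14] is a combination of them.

Write h = a₁u₁ + … + a₃u₃ and equate components.
Row-reducing the augmented matrix gives the unique coefficients (a₁, a₂, a₃) = (3, 3, 4).

h = 3u₁ + 3u₂ + 4u₃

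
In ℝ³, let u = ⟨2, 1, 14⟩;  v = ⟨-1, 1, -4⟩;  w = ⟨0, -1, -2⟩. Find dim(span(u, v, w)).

2

Row-reduce the 3×3 matrix with these as rows.
Reduction leaves 2 leading entries, giving rank 2.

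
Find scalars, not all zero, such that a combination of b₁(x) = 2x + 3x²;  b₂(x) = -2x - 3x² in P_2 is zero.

Take coordinates with respect to {1, x, x²}.
Solve the homogeneous system with b₁, b₂ as columns by row-reducing the coefficient matrix.
The free variable yields coefficients (1, 1) (any nonzero multiple also works).

b₁ + b₂ = 0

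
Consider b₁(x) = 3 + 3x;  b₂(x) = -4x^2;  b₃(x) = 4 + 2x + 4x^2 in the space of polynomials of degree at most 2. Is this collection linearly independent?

linearly independent

Write each element as a coordinate vector in ℝ³ using {1, x, x^2}.
Form the 3×3 matrix with these as columns; its determinant is -24.
A nonzero determinant means the columns are linearly independent.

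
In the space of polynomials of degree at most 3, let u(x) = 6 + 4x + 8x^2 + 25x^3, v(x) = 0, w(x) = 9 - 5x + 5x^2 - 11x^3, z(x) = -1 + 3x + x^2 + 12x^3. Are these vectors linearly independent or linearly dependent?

linearly dependent

Take coordinates with respect to the standard basis {1, x, …, x^3}.
One of the vectors is the zero vector, so the set is linearly dependent.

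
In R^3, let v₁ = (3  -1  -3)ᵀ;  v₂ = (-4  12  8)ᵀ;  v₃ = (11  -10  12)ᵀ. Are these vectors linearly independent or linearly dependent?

linearly independent

Place the vectors as rows of a 3×3 matrix and reduce to echelon form.
The reduction yields 3 nonzero rows, so the rank is 3.
Since rank = 3 (the number of vectors), the set is linearly independent.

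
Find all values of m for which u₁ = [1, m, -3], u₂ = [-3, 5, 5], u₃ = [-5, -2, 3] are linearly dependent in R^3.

m = -17/4

The set is linearly dependent precisely when det[u₁; u₂; u₃] = 0.
The determinant works out to -16*m - 68.
Setting this to zero gives m = -17/4.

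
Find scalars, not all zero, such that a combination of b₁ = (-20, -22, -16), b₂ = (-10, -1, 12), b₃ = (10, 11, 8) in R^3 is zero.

b₁ + 2b₃ = 0

Row-reduce the matrix with b₁, b₂, b₃ as columns; the null space gives the coefficients.
One solution (up to scaling) is (1, 0, 2).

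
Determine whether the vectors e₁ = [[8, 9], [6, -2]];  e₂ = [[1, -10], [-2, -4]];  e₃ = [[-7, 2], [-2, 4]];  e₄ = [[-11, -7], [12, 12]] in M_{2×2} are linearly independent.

Write each element as a coordinate vector in ℝ⁴ using {E₁₁, E₁₂, E₂₁, E₂₂}.
Row-reduce the matrix whose columns are e₁, e₂, e₃, e₄.
The reduction yields 4 nonzero rows, so the rank is 4.
Since rank = 4 (the number of vectors), the set is linearly independent.

linearly independent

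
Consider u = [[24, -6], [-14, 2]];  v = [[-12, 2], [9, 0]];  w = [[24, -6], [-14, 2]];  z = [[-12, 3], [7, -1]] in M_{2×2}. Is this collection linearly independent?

Write each element as a coordinate vector in ℝ⁴ using {E₁₁, E₁₂, E₂₁, E₂₂}.
One vector is a scalar multiple of another, so the set is dependent.

linearly dependent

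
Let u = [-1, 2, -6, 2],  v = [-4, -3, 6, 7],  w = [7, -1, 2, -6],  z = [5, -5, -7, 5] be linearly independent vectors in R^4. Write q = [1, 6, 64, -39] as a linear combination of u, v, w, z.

q = -4u + v + 3w - 4z

Set up the augmented matrix [u | v | w | z | q] and row-reduce.
Row-reducing the augmented matrix gives the unique coefficients (a₁, …, a₄) = (-4, 1, 3, -4).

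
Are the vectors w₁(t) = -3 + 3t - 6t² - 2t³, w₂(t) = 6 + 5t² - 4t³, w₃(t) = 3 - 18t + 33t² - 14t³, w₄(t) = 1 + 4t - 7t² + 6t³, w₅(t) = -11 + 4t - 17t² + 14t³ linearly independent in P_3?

Take coordinates with respect to the standard basis {1, t, …, t³}.
There are 5 vectors in a 4-dimensional space, so they cannot be linearly independent.

linearly dependent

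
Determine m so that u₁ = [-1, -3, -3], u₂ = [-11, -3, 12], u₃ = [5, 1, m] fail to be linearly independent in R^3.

m = -6

Dependence holds iff the 3×3 matrix [u₁ u₂ u₃] is singular.
Cofactor expansion gives det = -30*m - 180.
Solving -30*m - 180 = 0 yields m = -6.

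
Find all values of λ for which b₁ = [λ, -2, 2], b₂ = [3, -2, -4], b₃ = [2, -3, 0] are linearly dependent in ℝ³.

The set is linearly dependent precisely when det[b₁; b₂; b₃] = 0.
The determinant works out to 6 - 12*λ.
Solving 6 - 12*λ = 0 yields λ = 1/2.

λ = 1/2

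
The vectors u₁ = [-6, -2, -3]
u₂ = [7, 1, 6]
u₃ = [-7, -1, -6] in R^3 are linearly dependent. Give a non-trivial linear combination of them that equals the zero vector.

Set up α₁u₁ + … + α₃u₃ = 0 and solve the homogeneous system.
A generator of the null space is (0, 1, 1).

u₂ + u₃ = 0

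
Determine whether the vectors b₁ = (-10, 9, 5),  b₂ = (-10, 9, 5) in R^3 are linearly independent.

linearly dependent

Row-reduce the matrix whose columns are b₁, b₂.
The reduction yields 1 nonzero row, so the rank is 1.
Since rank 1 < 2, the set is linearly dependent.
Indeed b₁ - b₂ = 0.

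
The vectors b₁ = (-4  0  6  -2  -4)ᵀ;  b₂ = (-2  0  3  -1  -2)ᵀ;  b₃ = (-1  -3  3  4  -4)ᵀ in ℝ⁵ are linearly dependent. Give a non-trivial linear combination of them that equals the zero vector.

Solve the homogeneous system with b₁, b₂, b₃ as columns by row-reducing the coefficient matrix.
The free variable yields coefficients (1, -2, 0) (any nonzero multiple also works).

b₁ - 2b₂ = 0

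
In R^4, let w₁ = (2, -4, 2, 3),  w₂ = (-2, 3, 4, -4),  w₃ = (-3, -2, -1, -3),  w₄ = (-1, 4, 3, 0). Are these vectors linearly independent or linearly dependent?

linearly independent

The matrix [w₁|w₂|w₃|w₄] has determinant 258.
A nonzero determinant means the columns are linearly independent.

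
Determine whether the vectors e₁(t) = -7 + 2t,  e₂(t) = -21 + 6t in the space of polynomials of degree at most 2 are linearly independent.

linearly dependent

Take coordinates with respect to the standard basis {1, t, t^2}.
Row-reduce the matrix whose columns are e₁, e₂.
The reduction yields 1 nonzero row, so the rank is 1.
Since rank 1 < 2, the set is linearly dependent.
Indeed 3e₁ - e₂ = 0.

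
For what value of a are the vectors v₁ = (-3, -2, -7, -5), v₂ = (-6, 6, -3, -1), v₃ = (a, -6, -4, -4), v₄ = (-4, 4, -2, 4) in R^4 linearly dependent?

a = 13/8

The vectors are dependent exactly when the determinant of the matrix with rows v₁, v₂, v₃, v₄ vanishes.
Expanding, det = 224*a - 364.
Setting this to zero gives a = 13/8.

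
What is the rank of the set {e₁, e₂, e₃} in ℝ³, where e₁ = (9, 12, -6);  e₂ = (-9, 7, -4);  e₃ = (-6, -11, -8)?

3

Put the 3×3 matrix [e₁|e₂|e₃] into echelon form.
There are 3 pivot columns, so rank = 3.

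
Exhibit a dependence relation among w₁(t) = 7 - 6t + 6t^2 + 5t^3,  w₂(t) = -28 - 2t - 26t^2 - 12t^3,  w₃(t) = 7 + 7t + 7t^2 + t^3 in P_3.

2w₁ + w₂ + 2w₃ = 0

Pass to coordinate vectors relative to the basis {1, t, …, t^3}.
Set up α₁w₁ + … + α₃w₃ = 0 and solve the homogeneous system.
The free variable yields coefficients (2, 1, 2) (any nonzero multiple also works).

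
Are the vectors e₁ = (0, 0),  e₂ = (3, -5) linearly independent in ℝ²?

linearly dependent

One of the vectors is the zero vector, so the set is linearly dependent.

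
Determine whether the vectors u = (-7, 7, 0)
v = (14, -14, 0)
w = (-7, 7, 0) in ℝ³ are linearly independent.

linearly dependent

Two of the vectors are equal, giving an immediate dependence.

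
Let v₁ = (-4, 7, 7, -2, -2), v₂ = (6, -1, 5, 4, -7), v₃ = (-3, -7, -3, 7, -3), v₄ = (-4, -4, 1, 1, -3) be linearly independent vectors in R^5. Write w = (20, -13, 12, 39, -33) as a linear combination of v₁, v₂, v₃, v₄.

w = v₁ + 4v₂ + 4v₃ - 3v₄

Solve the system with v₁, v₂, v₃, v₄ as columns and w as the right-hand side.
The system has the unique solution (α₁, …, α₄) = (1, 4, 4, -3).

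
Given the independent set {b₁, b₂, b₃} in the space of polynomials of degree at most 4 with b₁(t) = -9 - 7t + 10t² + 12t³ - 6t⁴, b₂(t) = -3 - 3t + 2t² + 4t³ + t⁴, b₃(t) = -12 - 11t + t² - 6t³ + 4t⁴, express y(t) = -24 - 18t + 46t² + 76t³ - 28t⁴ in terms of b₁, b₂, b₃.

Work in coordinates with respect to the standard basis {1, t, …, t⁴}.
Since b₁, b₂, b₃ are independent, the coefficients expressing y are uniquely determined by a linear system.
Back-substitution yields (c₁, c₂, c₃) = (4, 4, -2).

y = 4b₁ + 4b₂ - 2b₃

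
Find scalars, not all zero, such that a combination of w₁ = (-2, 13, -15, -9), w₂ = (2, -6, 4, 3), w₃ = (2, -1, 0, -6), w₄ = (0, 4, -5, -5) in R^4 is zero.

w₁ + w₃ - 3w₄ = 0

Row-reduce the matrix with w₁, w₂, w₃, w₄ as columns; the null space gives the coefficients.
The free variable yields coefficients (1, 0, 1, -3) (any nonzero multiple also works).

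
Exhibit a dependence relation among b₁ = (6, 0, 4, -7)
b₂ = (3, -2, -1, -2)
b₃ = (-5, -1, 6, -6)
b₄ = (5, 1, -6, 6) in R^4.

Solve the homogeneous system with b₁, b₂, b₃, b₄ as columns by row-reducing the coefficient matrix.
A generator of the null space is (0, 0, 1, 1).

b₃ + b₄ = 0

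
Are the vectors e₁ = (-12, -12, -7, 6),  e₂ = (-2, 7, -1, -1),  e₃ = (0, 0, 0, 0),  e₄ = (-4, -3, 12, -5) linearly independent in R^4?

linearly dependent

One of the vectors is the zero vector, so the set is linearly dependent.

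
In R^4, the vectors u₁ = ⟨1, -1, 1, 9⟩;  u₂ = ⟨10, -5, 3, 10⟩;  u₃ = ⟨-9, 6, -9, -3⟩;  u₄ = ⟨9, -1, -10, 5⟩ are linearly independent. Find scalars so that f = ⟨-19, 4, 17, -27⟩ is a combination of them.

f = -4u₁ + 3u₂ + 2u₃ - 3u₄

Write f = c₁u₁ + … + c₄u₄ and equate components.
The system has the unique solution (c₁, …, c₄) = (-4, 3, 2, -3).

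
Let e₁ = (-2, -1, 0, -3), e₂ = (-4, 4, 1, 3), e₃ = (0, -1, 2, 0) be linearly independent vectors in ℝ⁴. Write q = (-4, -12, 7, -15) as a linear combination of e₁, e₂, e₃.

q = 4e₁ - e₂ + 4e₃

Since e₁, e₂, e₃ are independent, the coefficients expressing q are uniquely determined by a linear system.
Back-substitution yields (α₁, α₂, α₃) = (4, -1, 4).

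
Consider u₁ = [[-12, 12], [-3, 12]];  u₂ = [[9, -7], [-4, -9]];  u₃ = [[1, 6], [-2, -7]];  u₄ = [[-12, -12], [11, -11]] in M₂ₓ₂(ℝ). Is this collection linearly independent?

Take coordinates with respect to the standard basis {E₁₁, E₁₂, E₂₁, E₂₂}.
The matrix [u₁|u₂|u₃|u₄] has determinant 19617.
A nonzero determinant means the columns are linearly independent.

linearly independent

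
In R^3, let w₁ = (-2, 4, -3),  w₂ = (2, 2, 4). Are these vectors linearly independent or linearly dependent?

linearly independent

Place the vectors as rows of a 2×3 matrix and reduce to echelon form.
The reduction yields 2 nonzero rows, so the rank is 2.
Since rank = 2 (the number of vectors), the set is linearly independent.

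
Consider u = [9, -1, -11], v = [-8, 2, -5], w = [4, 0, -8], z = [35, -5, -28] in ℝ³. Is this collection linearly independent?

linearly dependent

There are 4 vectors in a 3-dimensional space, so they cannot be linearly independent.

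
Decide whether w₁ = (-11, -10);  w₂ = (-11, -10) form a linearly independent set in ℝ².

linearly dependent

Form the 2×2 matrix with these as columns; its determinant is 0.
A zero determinant means the columns are linearly dependent.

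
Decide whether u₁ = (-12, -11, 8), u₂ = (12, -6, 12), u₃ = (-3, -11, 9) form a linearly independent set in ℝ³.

Row-reduce the matrix whose columns are u₁, u₂, u₃.
The reduction yields 3 nonzero rows, so the rank is 3.
Since rank = 3 (the number of vectors), the set is linearly independent.

linearly independent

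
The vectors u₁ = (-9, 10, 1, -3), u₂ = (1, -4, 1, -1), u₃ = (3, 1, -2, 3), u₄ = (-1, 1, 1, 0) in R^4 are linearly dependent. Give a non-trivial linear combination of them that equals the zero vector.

u₁ + 3u₂ + 2u₃ = 0

Set up α₁u₁ + … + α₄u₄ = 0 and solve the homogeneous system.
A generator of the null space is (1, 3, 2, 0).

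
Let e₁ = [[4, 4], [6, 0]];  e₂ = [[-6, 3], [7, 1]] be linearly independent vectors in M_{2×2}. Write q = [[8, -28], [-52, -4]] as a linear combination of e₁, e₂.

q = -4e₁ - 4e₂

Work in coordinates with respect to the standard basis {E₁₁, E₁₂, E₂₁, E₂₂}.
Write q = α₁e₁ + α₂e₂ and equate components.
Row-reducing the augmented matrix gives the unique coefficients (α₁, α₂) = (-4, -4).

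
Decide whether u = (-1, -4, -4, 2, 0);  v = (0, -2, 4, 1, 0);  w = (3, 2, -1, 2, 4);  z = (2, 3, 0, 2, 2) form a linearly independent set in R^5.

linearly independent

Place the vectors as rows of a 4×5 matrix and reduce to echelon form.
The reduction yields 4 nonzero rows, so the rank is 4.
Since rank = 4 (the number of vectors), the set is linearly independent.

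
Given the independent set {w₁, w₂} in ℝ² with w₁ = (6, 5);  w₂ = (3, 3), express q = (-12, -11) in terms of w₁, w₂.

Solve the system with w₁, w₂ as columns and q as the right-hand side.
Back-substitution yields (c₁, c₂) = (-1, -2).

q = -w₁ - 2w₂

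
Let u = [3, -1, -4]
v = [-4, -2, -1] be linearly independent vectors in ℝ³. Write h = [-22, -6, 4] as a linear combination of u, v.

h = -2u + 4v

Solve the system with u, v as columns and h as the right-hand side.
Back-substitution yields (a₁, a₂) = (-2, 4).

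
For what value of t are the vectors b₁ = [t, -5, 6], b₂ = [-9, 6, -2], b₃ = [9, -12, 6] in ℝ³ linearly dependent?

t = -12

Place the vectors as rows of a 3×3 matrix; dependence ⇔ determinant zero.
Cofactor expansion gives det = 12*t + 144.
This vanishes exactly when t = -12.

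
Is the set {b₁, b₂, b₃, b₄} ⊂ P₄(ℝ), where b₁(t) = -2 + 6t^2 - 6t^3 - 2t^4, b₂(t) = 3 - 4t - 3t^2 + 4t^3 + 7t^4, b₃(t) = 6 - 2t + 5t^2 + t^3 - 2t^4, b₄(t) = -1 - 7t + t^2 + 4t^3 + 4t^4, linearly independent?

linearly independent

Write each element as a coordinate vector in ℝ⁵ using {1, t, …, t^4}.
Row-reduce the matrix whose columns are b₁, b₂, b₃, b₄.
The reduction yields 4 nonzero rows, so the rank is 4.
Since rank = 4 (the number of vectors), the set is linearly independent.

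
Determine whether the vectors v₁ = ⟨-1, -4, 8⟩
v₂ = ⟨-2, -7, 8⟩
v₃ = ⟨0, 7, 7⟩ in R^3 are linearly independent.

linearly independent

Row-reduce the matrix whose columns are v₁, v₂, v₃.
The reduction yields 3 nonzero rows, so the rank is 3.
Since rank = 3 (the number of vectors), the set is linearly independent.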